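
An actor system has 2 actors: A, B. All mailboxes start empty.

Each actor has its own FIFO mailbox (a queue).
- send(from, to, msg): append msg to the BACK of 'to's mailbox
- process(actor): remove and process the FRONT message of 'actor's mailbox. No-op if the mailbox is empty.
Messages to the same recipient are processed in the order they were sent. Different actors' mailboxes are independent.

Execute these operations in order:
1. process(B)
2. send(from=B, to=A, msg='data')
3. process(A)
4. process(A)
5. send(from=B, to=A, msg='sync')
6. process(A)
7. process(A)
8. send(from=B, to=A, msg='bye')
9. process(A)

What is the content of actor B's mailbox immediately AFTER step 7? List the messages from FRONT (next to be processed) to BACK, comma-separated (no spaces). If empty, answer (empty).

After 1 (process(B)): A:[] B:[]
After 2 (send(from=B, to=A, msg='data')): A:[data] B:[]
After 3 (process(A)): A:[] B:[]
After 4 (process(A)): A:[] B:[]
After 5 (send(from=B, to=A, msg='sync')): A:[sync] B:[]
After 6 (process(A)): A:[] B:[]
After 7 (process(A)): A:[] B:[]

(empty)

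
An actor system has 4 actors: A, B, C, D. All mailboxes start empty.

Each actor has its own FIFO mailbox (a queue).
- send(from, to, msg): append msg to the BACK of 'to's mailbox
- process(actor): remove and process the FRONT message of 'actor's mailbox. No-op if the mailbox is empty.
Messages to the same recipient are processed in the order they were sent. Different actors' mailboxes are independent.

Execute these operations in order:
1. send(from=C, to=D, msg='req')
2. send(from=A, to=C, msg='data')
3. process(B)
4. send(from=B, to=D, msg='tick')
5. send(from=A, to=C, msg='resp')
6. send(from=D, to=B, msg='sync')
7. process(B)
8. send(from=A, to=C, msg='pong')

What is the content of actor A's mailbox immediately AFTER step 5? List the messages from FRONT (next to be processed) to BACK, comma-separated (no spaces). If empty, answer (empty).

After 1 (send(from=C, to=D, msg='req')): A:[] B:[] C:[] D:[req]
After 2 (send(from=A, to=C, msg='data')): A:[] B:[] C:[data] D:[req]
After 3 (process(B)): A:[] B:[] C:[data] D:[req]
After 4 (send(from=B, to=D, msg='tick')): A:[] B:[] C:[data] D:[req,tick]
After 5 (send(from=A, to=C, msg='resp')): A:[] B:[] C:[data,resp] D:[req,tick]

(empty)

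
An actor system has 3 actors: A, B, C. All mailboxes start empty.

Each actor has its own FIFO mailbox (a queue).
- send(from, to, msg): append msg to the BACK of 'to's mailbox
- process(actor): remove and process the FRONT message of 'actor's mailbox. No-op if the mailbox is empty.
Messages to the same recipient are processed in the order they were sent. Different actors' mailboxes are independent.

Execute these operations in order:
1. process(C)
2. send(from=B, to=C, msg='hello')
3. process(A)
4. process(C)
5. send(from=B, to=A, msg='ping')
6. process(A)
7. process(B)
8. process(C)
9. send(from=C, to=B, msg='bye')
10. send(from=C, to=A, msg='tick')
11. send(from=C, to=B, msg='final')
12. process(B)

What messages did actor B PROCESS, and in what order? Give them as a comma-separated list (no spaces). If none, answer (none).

After 1 (process(C)): A:[] B:[] C:[]
After 2 (send(from=B, to=C, msg='hello')): A:[] B:[] C:[hello]
After 3 (process(A)): A:[] B:[] C:[hello]
After 4 (process(C)): A:[] B:[] C:[]
After 5 (send(from=B, to=A, msg='ping')): A:[ping] B:[] C:[]
After 6 (process(A)): A:[] B:[] C:[]
After 7 (process(B)): A:[] B:[] C:[]
After 8 (process(C)): A:[] B:[] C:[]
After 9 (send(from=C, to=B, msg='bye')): A:[] B:[bye] C:[]
After 10 (send(from=C, to=A, msg='tick')): A:[tick] B:[bye] C:[]
After 11 (send(from=C, to=B, msg='final')): A:[tick] B:[bye,final] C:[]
After 12 (process(B)): A:[tick] B:[final] C:[]

Answer: bye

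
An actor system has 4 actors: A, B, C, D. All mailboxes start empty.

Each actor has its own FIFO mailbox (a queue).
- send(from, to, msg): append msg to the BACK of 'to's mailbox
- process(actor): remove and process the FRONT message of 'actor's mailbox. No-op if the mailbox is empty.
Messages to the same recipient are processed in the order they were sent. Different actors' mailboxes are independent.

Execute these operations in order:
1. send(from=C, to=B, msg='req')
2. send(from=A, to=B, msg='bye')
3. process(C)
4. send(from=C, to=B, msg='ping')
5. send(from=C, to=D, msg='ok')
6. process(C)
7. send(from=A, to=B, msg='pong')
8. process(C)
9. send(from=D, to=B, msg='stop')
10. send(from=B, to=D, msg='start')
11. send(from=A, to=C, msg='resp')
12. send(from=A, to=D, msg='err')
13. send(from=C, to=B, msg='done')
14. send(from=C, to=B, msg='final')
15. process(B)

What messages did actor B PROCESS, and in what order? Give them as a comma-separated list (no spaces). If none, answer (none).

Answer: req

Derivation:
After 1 (send(from=C, to=B, msg='req')): A:[] B:[req] C:[] D:[]
After 2 (send(from=A, to=B, msg='bye')): A:[] B:[req,bye] C:[] D:[]
After 3 (process(C)): A:[] B:[req,bye] C:[] D:[]
After 4 (send(from=C, to=B, msg='ping')): A:[] B:[req,bye,ping] C:[] D:[]
After 5 (send(from=C, to=D, msg='ok')): A:[] B:[req,bye,ping] C:[] D:[ok]
After 6 (process(C)): A:[] B:[req,bye,ping] C:[] D:[ok]
After 7 (send(from=A, to=B, msg='pong')): A:[] B:[req,bye,ping,pong] C:[] D:[ok]
After 8 (process(C)): A:[] B:[req,bye,ping,pong] C:[] D:[ok]
After 9 (send(from=D, to=B, msg='stop')): A:[] B:[req,bye,ping,pong,stop] C:[] D:[ok]
After 10 (send(from=B, to=D, msg='start')): A:[] B:[req,bye,ping,pong,stop] C:[] D:[ok,start]
After 11 (send(from=A, to=C, msg='resp')): A:[] B:[req,bye,ping,pong,stop] C:[resp] D:[ok,start]
After 12 (send(from=A, to=D, msg='err')): A:[] B:[req,bye,ping,pong,stop] C:[resp] D:[ok,start,err]
After 13 (send(from=C, to=B, msg='done')): A:[] B:[req,bye,ping,pong,stop,done] C:[resp] D:[ok,start,err]
After 14 (send(from=C, to=B, msg='final')): A:[] B:[req,bye,ping,pong,stop,done,final] C:[resp] D:[ok,start,err]
After 15 (process(B)): A:[] B:[bye,ping,pong,stop,done,final] C:[resp] D:[ok,start,err]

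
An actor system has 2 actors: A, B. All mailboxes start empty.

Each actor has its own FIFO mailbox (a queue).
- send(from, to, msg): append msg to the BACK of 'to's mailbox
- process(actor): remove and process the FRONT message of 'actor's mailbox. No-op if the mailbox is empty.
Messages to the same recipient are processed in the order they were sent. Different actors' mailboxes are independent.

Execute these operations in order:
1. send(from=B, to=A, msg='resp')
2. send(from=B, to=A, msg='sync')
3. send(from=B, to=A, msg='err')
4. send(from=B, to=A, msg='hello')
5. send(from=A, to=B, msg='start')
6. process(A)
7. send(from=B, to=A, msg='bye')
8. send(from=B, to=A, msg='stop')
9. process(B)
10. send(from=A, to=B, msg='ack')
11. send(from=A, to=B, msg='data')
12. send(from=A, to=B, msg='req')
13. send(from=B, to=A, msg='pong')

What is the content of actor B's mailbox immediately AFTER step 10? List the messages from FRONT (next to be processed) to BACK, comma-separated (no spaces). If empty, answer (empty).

After 1 (send(from=B, to=A, msg='resp')): A:[resp] B:[]
After 2 (send(from=B, to=A, msg='sync')): A:[resp,sync] B:[]
After 3 (send(from=B, to=A, msg='err')): A:[resp,sync,err] B:[]
After 4 (send(from=B, to=A, msg='hello')): A:[resp,sync,err,hello] B:[]
After 5 (send(from=A, to=B, msg='start')): A:[resp,sync,err,hello] B:[start]
After 6 (process(A)): A:[sync,err,hello] B:[start]
After 7 (send(from=B, to=A, msg='bye')): A:[sync,err,hello,bye] B:[start]
After 8 (send(from=B, to=A, msg='stop')): A:[sync,err,hello,bye,stop] B:[start]
After 9 (process(B)): A:[sync,err,hello,bye,stop] B:[]
After 10 (send(from=A, to=B, msg='ack')): A:[sync,err,hello,bye,stop] B:[ack]

ack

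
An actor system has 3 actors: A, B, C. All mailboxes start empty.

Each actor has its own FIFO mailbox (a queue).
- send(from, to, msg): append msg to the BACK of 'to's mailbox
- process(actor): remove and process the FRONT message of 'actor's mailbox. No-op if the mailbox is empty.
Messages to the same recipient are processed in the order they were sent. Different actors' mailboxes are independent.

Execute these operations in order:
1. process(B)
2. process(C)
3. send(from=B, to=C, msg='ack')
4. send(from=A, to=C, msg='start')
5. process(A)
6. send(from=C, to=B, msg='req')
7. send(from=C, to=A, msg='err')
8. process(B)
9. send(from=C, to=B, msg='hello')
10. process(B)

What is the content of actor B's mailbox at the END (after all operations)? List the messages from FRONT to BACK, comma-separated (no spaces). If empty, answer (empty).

Answer: (empty)

Derivation:
After 1 (process(B)): A:[] B:[] C:[]
After 2 (process(C)): A:[] B:[] C:[]
After 3 (send(from=B, to=C, msg='ack')): A:[] B:[] C:[ack]
After 4 (send(from=A, to=C, msg='start')): A:[] B:[] C:[ack,start]
After 5 (process(A)): A:[] B:[] C:[ack,start]
After 6 (send(from=C, to=B, msg='req')): A:[] B:[req] C:[ack,start]
After 7 (send(from=C, to=A, msg='err')): A:[err] B:[req] C:[ack,start]
After 8 (process(B)): A:[err] B:[] C:[ack,start]
After 9 (send(from=C, to=B, msg='hello')): A:[err] B:[hello] C:[ack,start]
After 10 (process(B)): A:[err] B:[] C:[ack,start]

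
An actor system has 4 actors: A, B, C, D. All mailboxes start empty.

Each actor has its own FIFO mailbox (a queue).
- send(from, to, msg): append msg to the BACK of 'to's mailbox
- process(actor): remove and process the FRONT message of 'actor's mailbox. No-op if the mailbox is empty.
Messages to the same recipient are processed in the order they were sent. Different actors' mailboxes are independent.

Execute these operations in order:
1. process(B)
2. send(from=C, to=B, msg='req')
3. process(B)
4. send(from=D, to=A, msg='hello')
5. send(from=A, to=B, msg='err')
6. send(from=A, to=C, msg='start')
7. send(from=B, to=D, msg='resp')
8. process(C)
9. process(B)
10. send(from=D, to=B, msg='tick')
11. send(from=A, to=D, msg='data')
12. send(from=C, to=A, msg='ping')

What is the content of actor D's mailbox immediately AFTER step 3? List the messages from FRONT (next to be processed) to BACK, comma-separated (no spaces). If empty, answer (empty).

After 1 (process(B)): A:[] B:[] C:[] D:[]
After 2 (send(from=C, to=B, msg='req')): A:[] B:[req] C:[] D:[]
After 3 (process(B)): A:[] B:[] C:[] D:[]

(empty)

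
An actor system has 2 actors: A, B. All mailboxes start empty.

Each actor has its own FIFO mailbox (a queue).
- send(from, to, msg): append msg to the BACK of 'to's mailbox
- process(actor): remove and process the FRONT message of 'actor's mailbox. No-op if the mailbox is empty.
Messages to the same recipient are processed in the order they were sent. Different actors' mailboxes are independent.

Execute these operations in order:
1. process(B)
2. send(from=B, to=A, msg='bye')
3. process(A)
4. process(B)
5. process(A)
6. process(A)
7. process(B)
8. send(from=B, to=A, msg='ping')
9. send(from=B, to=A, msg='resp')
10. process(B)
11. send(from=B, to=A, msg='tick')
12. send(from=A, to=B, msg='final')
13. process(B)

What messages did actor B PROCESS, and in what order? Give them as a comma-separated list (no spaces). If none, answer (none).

Answer: final

Derivation:
After 1 (process(B)): A:[] B:[]
After 2 (send(from=B, to=A, msg='bye')): A:[bye] B:[]
After 3 (process(A)): A:[] B:[]
After 4 (process(B)): A:[] B:[]
After 5 (process(A)): A:[] B:[]
After 6 (process(A)): A:[] B:[]
After 7 (process(B)): A:[] B:[]
After 8 (send(from=B, to=A, msg='ping')): A:[ping] B:[]
After 9 (send(from=B, to=A, msg='resp')): A:[ping,resp] B:[]
After 10 (process(B)): A:[ping,resp] B:[]
After 11 (send(from=B, to=A, msg='tick')): A:[ping,resp,tick] B:[]
After 12 (send(from=A, to=B, msg='final')): A:[ping,resp,tick] B:[final]
After 13 (process(B)): A:[ping,resp,tick] B:[]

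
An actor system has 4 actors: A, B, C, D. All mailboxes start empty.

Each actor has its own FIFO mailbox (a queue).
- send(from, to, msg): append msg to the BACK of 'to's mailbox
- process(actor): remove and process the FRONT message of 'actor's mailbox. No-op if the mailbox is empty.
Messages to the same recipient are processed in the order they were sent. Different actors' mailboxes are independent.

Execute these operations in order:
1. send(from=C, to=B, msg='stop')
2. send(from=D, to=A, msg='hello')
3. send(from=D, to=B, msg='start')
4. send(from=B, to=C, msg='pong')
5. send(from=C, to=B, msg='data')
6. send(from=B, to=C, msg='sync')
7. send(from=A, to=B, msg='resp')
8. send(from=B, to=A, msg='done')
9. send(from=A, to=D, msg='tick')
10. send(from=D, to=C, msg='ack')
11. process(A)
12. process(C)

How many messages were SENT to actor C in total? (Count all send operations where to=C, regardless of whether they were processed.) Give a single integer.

Answer: 3

Derivation:
After 1 (send(from=C, to=B, msg='stop')): A:[] B:[stop] C:[] D:[]
After 2 (send(from=D, to=A, msg='hello')): A:[hello] B:[stop] C:[] D:[]
After 3 (send(from=D, to=B, msg='start')): A:[hello] B:[stop,start] C:[] D:[]
After 4 (send(from=B, to=C, msg='pong')): A:[hello] B:[stop,start] C:[pong] D:[]
After 5 (send(from=C, to=B, msg='data')): A:[hello] B:[stop,start,data] C:[pong] D:[]
After 6 (send(from=B, to=C, msg='sync')): A:[hello] B:[stop,start,data] C:[pong,sync] D:[]
After 7 (send(from=A, to=B, msg='resp')): A:[hello] B:[stop,start,data,resp] C:[pong,sync] D:[]
After 8 (send(from=B, to=A, msg='done')): A:[hello,done] B:[stop,start,data,resp] C:[pong,sync] D:[]
After 9 (send(from=A, to=D, msg='tick')): A:[hello,done] B:[stop,start,data,resp] C:[pong,sync] D:[tick]
After 10 (send(from=D, to=C, msg='ack')): A:[hello,done] B:[stop,start,data,resp] C:[pong,sync,ack] D:[tick]
After 11 (process(A)): A:[done] B:[stop,start,data,resp] C:[pong,sync,ack] D:[tick]
After 12 (process(C)): A:[done] B:[stop,start,data,resp] C:[sync,ack] D:[tick]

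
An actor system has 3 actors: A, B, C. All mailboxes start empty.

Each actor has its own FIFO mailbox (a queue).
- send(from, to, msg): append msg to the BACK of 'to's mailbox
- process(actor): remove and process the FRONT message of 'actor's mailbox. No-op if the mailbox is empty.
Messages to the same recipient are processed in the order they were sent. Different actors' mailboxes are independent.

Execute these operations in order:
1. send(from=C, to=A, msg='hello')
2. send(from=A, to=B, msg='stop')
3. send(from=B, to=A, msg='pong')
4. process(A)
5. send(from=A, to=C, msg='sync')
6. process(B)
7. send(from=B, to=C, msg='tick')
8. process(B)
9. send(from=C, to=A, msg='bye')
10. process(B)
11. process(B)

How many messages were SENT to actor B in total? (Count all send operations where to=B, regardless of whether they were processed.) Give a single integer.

Answer: 1

Derivation:
After 1 (send(from=C, to=A, msg='hello')): A:[hello] B:[] C:[]
After 2 (send(from=A, to=B, msg='stop')): A:[hello] B:[stop] C:[]
After 3 (send(from=B, to=A, msg='pong')): A:[hello,pong] B:[stop] C:[]
After 4 (process(A)): A:[pong] B:[stop] C:[]
After 5 (send(from=A, to=C, msg='sync')): A:[pong] B:[stop] C:[sync]
After 6 (process(B)): A:[pong] B:[] C:[sync]
After 7 (send(from=B, to=C, msg='tick')): A:[pong] B:[] C:[sync,tick]
After 8 (process(B)): A:[pong] B:[] C:[sync,tick]
After 9 (send(from=C, to=A, msg='bye')): A:[pong,bye] B:[] C:[sync,tick]
After 10 (process(B)): A:[pong,bye] B:[] C:[sync,tick]
After 11 (process(B)): A:[pong,bye] B:[] C:[sync,tick]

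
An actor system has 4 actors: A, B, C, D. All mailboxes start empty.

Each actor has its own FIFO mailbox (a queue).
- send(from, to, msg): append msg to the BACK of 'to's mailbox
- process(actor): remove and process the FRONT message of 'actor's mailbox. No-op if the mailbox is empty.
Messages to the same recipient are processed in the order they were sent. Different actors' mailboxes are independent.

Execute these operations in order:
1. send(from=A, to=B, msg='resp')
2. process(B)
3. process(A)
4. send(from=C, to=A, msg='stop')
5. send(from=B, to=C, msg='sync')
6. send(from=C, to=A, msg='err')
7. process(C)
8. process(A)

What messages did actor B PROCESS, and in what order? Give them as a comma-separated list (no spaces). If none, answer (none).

Answer: resp

Derivation:
After 1 (send(from=A, to=B, msg='resp')): A:[] B:[resp] C:[] D:[]
After 2 (process(B)): A:[] B:[] C:[] D:[]
After 3 (process(A)): A:[] B:[] C:[] D:[]
After 4 (send(from=C, to=A, msg='stop')): A:[stop] B:[] C:[] D:[]
After 5 (send(from=B, to=C, msg='sync')): A:[stop] B:[] C:[sync] D:[]
After 6 (send(from=C, to=A, msg='err')): A:[stop,err] B:[] C:[sync] D:[]
After 7 (process(C)): A:[stop,err] B:[] C:[] D:[]
After 8 (process(A)): A:[err] B:[] C:[] D:[]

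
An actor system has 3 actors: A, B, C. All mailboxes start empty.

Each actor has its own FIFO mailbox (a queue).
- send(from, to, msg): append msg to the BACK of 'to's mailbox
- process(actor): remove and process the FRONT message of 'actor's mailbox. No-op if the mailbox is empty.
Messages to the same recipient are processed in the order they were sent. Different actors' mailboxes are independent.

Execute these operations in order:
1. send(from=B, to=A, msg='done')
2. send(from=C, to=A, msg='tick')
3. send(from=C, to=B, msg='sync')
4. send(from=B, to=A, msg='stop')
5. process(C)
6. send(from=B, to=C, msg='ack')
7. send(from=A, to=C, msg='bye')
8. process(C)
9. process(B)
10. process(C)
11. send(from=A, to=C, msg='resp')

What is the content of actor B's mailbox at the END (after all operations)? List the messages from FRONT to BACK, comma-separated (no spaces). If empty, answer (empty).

After 1 (send(from=B, to=A, msg='done')): A:[done] B:[] C:[]
After 2 (send(from=C, to=A, msg='tick')): A:[done,tick] B:[] C:[]
After 3 (send(from=C, to=B, msg='sync')): A:[done,tick] B:[sync] C:[]
After 4 (send(from=B, to=A, msg='stop')): A:[done,tick,stop] B:[sync] C:[]
After 5 (process(C)): A:[done,tick,stop] B:[sync] C:[]
After 6 (send(from=B, to=C, msg='ack')): A:[done,tick,stop] B:[sync] C:[ack]
After 7 (send(from=A, to=C, msg='bye')): A:[done,tick,stop] B:[sync] C:[ack,bye]
After 8 (process(C)): A:[done,tick,stop] B:[sync] C:[bye]
After 9 (process(B)): A:[done,tick,stop] B:[] C:[bye]
After 10 (process(C)): A:[done,tick,stop] B:[] C:[]
After 11 (send(from=A, to=C, msg='resp')): A:[done,tick,stop] B:[] C:[resp]

Answer: (empty)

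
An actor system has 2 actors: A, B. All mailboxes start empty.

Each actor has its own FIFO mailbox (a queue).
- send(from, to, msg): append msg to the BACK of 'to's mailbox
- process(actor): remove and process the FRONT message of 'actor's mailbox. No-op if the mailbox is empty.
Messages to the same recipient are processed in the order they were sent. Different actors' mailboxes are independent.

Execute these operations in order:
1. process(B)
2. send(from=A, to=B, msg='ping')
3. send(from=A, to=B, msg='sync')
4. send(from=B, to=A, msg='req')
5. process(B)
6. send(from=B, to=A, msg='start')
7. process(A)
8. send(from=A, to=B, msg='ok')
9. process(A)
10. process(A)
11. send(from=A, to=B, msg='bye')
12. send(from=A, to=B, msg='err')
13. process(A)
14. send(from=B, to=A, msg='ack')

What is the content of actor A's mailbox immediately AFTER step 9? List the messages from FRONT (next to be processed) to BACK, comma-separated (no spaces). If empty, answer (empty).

After 1 (process(B)): A:[] B:[]
After 2 (send(from=A, to=B, msg='ping')): A:[] B:[ping]
After 3 (send(from=A, to=B, msg='sync')): A:[] B:[ping,sync]
After 4 (send(from=B, to=A, msg='req')): A:[req] B:[ping,sync]
After 5 (process(B)): A:[req] B:[sync]
After 6 (send(from=B, to=A, msg='start')): A:[req,start] B:[sync]
After 7 (process(A)): A:[start] B:[sync]
After 8 (send(from=A, to=B, msg='ok')): A:[start] B:[sync,ok]
After 9 (process(A)): A:[] B:[sync,ok]

(empty)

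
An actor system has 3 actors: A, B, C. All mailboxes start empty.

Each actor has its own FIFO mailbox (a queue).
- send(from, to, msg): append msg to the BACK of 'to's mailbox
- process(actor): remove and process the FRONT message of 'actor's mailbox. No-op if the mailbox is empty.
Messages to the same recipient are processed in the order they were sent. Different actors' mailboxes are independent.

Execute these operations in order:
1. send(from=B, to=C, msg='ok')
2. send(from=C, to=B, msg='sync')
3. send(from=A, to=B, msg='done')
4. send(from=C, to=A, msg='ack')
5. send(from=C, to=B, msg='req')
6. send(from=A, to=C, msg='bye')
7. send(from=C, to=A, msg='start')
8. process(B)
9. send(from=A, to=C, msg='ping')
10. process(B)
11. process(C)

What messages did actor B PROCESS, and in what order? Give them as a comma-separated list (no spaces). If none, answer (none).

Answer: sync,done

Derivation:
After 1 (send(from=B, to=C, msg='ok')): A:[] B:[] C:[ok]
After 2 (send(from=C, to=B, msg='sync')): A:[] B:[sync] C:[ok]
After 3 (send(from=A, to=B, msg='done')): A:[] B:[sync,done] C:[ok]
After 4 (send(from=C, to=A, msg='ack')): A:[ack] B:[sync,done] C:[ok]
After 5 (send(from=C, to=B, msg='req')): A:[ack] B:[sync,done,req] C:[ok]
After 6 (send(from=A, to=C, msg='bye')): A:[ack] B:[sync,done,req] C:[ok,bye]
After 7 (send(from=C, to=A, msg='start')): A:[ack,start] B:[sync,done,req] C:[ok,bye]
After 8 (process(B)): A:[ack,start] B:[done,req] C:[ok,bye]
After 9 (send(from=A, to=C, msg='ping')): A:[ack,start] B:[done,req] C:[ok,bye,ping]
After 10 (process(B)): A:[ack,start] B:[req] C:[ok,bye,ping]
After 11 (process(C)): A:[ack,start] B:[req] C:[bye,ping]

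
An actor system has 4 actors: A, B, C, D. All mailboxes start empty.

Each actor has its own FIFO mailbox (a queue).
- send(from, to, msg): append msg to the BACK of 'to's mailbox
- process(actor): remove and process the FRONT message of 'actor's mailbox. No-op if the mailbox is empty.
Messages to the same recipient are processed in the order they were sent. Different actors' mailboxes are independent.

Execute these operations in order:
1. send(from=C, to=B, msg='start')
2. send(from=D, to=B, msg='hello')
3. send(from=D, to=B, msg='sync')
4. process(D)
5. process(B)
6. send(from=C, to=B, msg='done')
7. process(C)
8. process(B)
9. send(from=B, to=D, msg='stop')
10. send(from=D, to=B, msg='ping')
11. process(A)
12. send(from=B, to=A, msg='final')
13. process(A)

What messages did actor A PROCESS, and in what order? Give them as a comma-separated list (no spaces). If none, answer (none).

Answer: final

Derivation:
After 1 (send(from=C, to=B, msg='start')): A:[] B:[start] C:[] D:[]
After 2 (send(from=D, to=B, msg='hello')): A:[] B:[start,hello] C:[] D:[]
After 3 (send(from=D, to=B, msg='sync')): A:[] B:[start,hello,sync] C:[] D:[]
After 4 (process(D)): A:[] B:[start,hello,sync] C:[] D:[]
After 5 (process(B)): A:[] B:[hello,sync] C:[] D:[]
After 6 (send(from=C, to=B, msg='done')): A:[] B:[hello,sync,done] C:[] D:[]
After 7 (process(C)): A:[] B:[hello,sync,done] C:[] D:[]
After 8 (process(B)): A:[] B:[sync,done] C:[] D:[]
After 9 (send(from=B, to=D, msg='stop')): A:[] B:[sync,done] C:[] D:[stop]
After 10 (send(from=D, to=B, msg='ping')): A:[] B:[sync,done,ping] C:[] D:[stop]
After 11 (process(A)): A:[] B:[sync,done,ping] C:[] D:[stop]
After 12 (send(from=B, to=A, msg='final')): A:[final] B:[sync,done,ping] C:[] D:[stop]
After 13 (process(A)): A:[] B:[sync,done,ping] C:[] D:[stop]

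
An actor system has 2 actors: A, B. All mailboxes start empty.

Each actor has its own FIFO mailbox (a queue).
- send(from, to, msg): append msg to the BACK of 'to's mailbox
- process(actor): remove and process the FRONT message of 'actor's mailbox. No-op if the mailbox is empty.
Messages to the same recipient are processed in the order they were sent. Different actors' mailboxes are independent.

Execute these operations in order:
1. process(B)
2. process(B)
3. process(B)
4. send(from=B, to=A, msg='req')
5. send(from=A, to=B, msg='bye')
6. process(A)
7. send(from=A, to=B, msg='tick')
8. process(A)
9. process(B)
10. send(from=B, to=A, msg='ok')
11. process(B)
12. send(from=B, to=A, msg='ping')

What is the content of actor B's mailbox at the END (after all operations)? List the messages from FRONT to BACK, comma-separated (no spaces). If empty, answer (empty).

Answer: (empty)

Derivation:
After 1 (process(B)): A:[] B:[]
After 2 (process(B)): A:[] B:[]
After 3 (process(B)): A:[] B:[]
After 4 (send(from=B, to=A, msg='req')): A:[req] B:[]
After 5 (send(from=A, to=B, msg='bye')): A:[req] B:[bye]
After 6 (process(A)): A:[] B:[bye]
After 7 (send(from=A, to=B, msg='tick')): A:[] B:[bye,tick]
After 8 (process(A)): A:[] B:[bye,tick]
After 9 (process(B)): A:[] B:[tick]
After 10 (send(from=B, to=A, msg='ok')): A:[ok] B:[tick]
After 11 (process(B)): A:[ok] B:[]
After 12 (send(from=B, to=A, msg='ping')): A:[ok,ping] B:[]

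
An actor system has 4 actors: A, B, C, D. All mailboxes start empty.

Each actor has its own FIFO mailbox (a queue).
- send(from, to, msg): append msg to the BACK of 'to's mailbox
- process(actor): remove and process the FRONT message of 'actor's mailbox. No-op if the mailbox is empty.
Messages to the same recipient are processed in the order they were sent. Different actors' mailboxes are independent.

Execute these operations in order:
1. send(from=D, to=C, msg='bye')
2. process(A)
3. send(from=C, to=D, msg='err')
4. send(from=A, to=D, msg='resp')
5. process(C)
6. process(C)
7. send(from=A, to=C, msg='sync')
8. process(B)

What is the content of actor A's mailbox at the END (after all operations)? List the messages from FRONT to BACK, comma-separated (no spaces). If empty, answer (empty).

Answer: (empty)

Derivation:
After 1 (send(from=D, to=C, msg='bye')): A:[] B:[] C:[bye] D:[]
After 2 (process(A)): A:[] B:[] C:[bye] D:[]
After 3 (send(from=C, to=D, msg='err')): A:[] B:[] C:[bye] D:[err]
After 4 (send(from=A, to=D, msg='resp')): A:[] B:[] C:[bye] D:[err,resp]
After 5 (process(C)): A:[] B:[] C:[] D:[err,resp]
After 6 (process(C)): A:[] B:[] C:[] D:[err,resp]
After 7 (send(from=A, to=C, msg='sync')): A:[] B:[] C:[sync] D:[err,resp]
After 8 (process(B)): A:[] B:[] C:[sync] D:[err,resp]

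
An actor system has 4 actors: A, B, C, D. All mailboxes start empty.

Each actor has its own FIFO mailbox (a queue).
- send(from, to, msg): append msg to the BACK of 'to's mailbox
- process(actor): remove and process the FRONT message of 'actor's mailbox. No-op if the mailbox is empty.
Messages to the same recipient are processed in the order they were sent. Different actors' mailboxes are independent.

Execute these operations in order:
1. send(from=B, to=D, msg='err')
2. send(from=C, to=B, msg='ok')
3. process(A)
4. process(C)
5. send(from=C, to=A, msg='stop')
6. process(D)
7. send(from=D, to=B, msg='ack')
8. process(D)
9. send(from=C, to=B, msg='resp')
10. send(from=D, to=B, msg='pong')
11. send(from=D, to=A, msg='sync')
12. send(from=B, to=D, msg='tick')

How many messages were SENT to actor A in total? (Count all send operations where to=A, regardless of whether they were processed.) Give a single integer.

After 1 (send(from=B, to=D, msg='err')): A:[] B:[] C:[] D:[err]
After 2 (send(from=C, to=B, msg='ok')): A:[] B:[ok] C:[] D:[err]
After 3 (process(A)): A:[] B:[ok] C:[] D:[err]
After 4 (process(C)): A:[] B:[ok] C:[] D:[err]
After 5 (send(from=C, to=A, msg='stop')): A:[stop] B:[ok] C:[] D:[err]
After 6 (process(D)): A:[stop] B:[ok] C:[] D:[]
After 7 (send(from=D, to=B, msg='ack')): A:[stop] B:[ok,ack] C:[] D:[]
After 8 (process(D)): A:[stop] B:[ok,ack] C:[] D:[]
After 9 (send(from=C, to=B, msg='resp')): A:[stop] B:[ok,ack,resp] C:[] D:[]
After 10 (send(from=D, to=B, msg='pong')): A:[stop] B:[ok,ack,resp,pong] C:[] D:[]
After 11 (send(from=D, to=A, msg='sync')): A:[stop,sync] B:[ok,ack,resp,pong] C:[] D:[]
After 12 (send(from=B, to=D, msg='tick')): A:[stop,sync] B:[ok,ack,resp,pong] C:[] D:[tick]

Answer: 2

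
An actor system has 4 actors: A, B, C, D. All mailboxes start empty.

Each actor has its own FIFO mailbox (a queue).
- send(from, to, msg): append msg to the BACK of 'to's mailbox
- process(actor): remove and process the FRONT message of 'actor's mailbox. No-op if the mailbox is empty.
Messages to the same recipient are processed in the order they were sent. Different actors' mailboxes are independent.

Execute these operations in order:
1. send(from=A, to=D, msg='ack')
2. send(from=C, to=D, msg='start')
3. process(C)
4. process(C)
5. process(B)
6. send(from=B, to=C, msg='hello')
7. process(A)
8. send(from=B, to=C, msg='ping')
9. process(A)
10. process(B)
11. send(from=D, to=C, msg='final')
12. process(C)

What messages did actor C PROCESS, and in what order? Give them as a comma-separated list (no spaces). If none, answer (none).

After 1 (send(from=A, to=D, msg='ack')): A:[] B:[] C:[] D:[ack]
After 2 (send(from=C, to=D, msg='start')): A:[] B:[] C:[] D:[ack,start]
After 3 (process(C)): A:[] B:[] C:[] D:[ack,start]
After 4 (process(C)): A:[] B:[] C:[] D:[ack,start]
After 5 (process(B)): A:[] B:[] C:[] D:[ack,start]
After 6 (send(from=B, to=C, msg='hello')): A:[] B:[] C:[hello] D:[ack,start]
After 7 (process(A)): A:[] B:[] C:[hello] D:[ack,start]
After 8 (send(from=B, to=C, msg='ping')): A:[] B:[] C:[hello,ping] D:[ack,start]
After 9 (process(A)): A:[] B:[] C:[hello,ping] D:[ack,start]
After 10 (process(B)): A:[] B:[] C:[hello,ping] D:[ack,start]
After 11 (send(from=D, to=C, msg='final')): A:[] B:[] C:[hello,ping,final] D:[ack,start]
After 12 (process(C)): A:[] B:[] C:[ping,final] D:[ack,start]

Answer: hello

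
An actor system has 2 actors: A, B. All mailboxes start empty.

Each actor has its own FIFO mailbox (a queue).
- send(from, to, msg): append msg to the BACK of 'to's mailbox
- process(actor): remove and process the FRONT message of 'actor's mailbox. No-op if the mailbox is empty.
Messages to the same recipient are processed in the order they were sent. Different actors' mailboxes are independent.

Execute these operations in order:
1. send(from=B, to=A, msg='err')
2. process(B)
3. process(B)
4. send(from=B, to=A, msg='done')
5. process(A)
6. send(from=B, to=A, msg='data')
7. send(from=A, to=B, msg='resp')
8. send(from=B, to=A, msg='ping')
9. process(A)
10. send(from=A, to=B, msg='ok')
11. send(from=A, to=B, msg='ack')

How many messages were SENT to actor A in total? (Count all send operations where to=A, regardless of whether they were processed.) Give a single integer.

After 1 (send(from=B, to=A, msg='err')): A:[err] B:[]
After 2 (process(B)): A:[err] B:[]
After 3 (process(B)): A:[err] B:[]
After 4 (send(from=B, to=A, msg='done')): A:[err,done] B:[]
After 5 (process(A)): A:[done] B:[]
After 6 (send(from=B, to=A, msg='data')): A:[done,data] B:[]
After 7 (send(from=A, to=B, msg='resp')): A:[done,data] B:[resp]
After 8 (send(from=B, to=A, msg='ping')): A:[done,data,ping] B:[resp]
After 9 (process(A)): A:[data,ping] B:[resp]
After 10 (send(from=A, to=B, msg='ok')): A:[data,ping] B:[resp,ok]
After 11 (send(from=A, to=B, msg='ack')): A:[data,ping] B:[resp,ok,ack]

Answer: 4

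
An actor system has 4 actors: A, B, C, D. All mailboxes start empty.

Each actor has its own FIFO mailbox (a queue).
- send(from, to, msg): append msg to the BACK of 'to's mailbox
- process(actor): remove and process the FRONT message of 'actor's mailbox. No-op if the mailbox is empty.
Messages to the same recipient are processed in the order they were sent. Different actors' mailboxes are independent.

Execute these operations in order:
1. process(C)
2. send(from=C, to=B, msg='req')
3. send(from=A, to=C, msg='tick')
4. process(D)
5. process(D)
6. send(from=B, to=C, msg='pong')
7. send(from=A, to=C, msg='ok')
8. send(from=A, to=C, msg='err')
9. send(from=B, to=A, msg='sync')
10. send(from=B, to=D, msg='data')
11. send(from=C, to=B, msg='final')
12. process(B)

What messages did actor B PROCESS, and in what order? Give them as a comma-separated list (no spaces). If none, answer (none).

Answer: req

Derivation:
After 1 (process(C)): A:[] B:[] C:[] D:[]
After 2 (send(from=C, to=B, msg='req')): A:[] B:[req] C:[] D:[]
After 3 (send(from=A, to=C, msg='tick')): A:[] B:[req] C:[tick] D:[]
After 4 (process(D)): A:[] B:[req] C:[tick] D:[]
After 5 (process(D)): A:[] B:[req] C:[tick] D:[]
After 6 (send(from=B, to=C, msg='pong')): A:[] B:[req] C:[tick,pong] D:[]
After 7 (send(from=A, to=C, msg='ok')): A:[] B:[req] C:[tick,pong,ok] D:[]
After 8 (send(from=A, to=C, msg='err')): A:[] B:[req] C:[tick,pong,ok,err] D:[]
After 9 (send(from=B, to=A, msg='sync')): A:[sync] B:[req] C:[tick,pong,ok,err] D:[]
After 10 (send(from=B, to=D, msg='data')): A:[sync] B:[req] C:[tick,pong,ok,err] D:[data]
After 11 (send(from=C, to=B, msg='final')): A:[sync] B:[req,final] C:[tick,pong,ok,err] D:[data]
After 12 (process(B)): A:[sync] B:[final] C:[tick,pong,ok,err] D:[data]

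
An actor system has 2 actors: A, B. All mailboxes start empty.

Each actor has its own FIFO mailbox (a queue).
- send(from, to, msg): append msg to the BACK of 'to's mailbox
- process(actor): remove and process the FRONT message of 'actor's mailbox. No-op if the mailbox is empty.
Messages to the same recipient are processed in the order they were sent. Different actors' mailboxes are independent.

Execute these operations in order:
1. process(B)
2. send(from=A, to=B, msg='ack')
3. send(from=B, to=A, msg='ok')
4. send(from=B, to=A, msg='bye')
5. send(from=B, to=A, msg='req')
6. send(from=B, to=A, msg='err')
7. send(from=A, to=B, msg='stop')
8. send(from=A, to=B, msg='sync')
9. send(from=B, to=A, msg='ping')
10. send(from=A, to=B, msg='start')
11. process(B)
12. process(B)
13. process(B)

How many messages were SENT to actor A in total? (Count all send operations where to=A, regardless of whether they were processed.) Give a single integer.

After 1 (process(B)): A:[] B:[]
After 2 (send(from=A, to=B, msg='ack')): A:[] B:[ack]
After 3 (send(from=B, to=A, msg='ok')): A:[ok] B:[ack]
After 4 (send(from=B, to=A, msg='bye')): A:[ok,bye] B:[ack]
After 5 (send(from=B, to=A, msg='req')): A:[ok,bye,req] B:[ack]
After 6 (send(from=B, to=A, msg='err')): A:[ok,bye,req,err] B:[ack]
After 7 (send(from=A, to=B, msg='stop')): A:[ok,bye,req,err] B:[ack,stop]
After 8 (send(from=A, to=B, msg='sync')): A:[ok,bye,req,err] B:[ack,stop,sync]
After 9 (send(from=B, to=A, msg='ping')): A:[ok,bye,req,err,ping] B:[ack,stop,sync]
After 10 (send(from=A, to=B, msg='start')): A:[ok,bye,req,err,ping] B:[ack,stop,sync,start]
After 11 (process(B)): A:[ok,bye,req,err,ping] B:[stop,sync,start]
After 12 (process(B)): A:[ok,bye,req,err,ping] B:[sync,start]
After 13 (process(B)): A:[ok,bye,req,err,ping] B:[start]

Answer: 5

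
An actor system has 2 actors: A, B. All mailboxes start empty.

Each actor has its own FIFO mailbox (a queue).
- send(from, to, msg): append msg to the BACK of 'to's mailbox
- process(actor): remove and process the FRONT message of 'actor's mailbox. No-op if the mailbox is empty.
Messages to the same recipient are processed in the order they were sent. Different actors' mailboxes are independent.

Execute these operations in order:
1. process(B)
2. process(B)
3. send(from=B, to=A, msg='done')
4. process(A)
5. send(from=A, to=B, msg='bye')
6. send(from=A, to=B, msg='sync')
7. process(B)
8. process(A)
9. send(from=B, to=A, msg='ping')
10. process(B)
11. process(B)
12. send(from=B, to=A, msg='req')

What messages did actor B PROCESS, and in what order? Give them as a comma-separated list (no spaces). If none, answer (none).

Answer: bye,sync

Derivation:
After 1 (process(B)): A:[] B:[]
After 2 (process(B)): A:[] B:[]
After 3 (send(from=B, to=A, msg='done')): A:[done] B:[]
After 4 (process(A)): A:[] B:[]
After 5 (send(from=A, to=B, msg='bye')): A:[] B:[bye]
After 6 (send(from=A, to=B, msg='sync')): A:[] B:[bye,sync]
After 7 (process(B)): A:[] B:[sync]
After 8 (process(A)): A:[] B:[sync]
After 9 (send(from=B, to=A, msg='ping')): A:[ping] B:[sync]
After 10 (process(B)): A:[ping] B:[]
After 11 (process(B)): A:[ping] B:[]
After 12 (send(from=B, to=A, msg='req')): A:[ping,req] B:[]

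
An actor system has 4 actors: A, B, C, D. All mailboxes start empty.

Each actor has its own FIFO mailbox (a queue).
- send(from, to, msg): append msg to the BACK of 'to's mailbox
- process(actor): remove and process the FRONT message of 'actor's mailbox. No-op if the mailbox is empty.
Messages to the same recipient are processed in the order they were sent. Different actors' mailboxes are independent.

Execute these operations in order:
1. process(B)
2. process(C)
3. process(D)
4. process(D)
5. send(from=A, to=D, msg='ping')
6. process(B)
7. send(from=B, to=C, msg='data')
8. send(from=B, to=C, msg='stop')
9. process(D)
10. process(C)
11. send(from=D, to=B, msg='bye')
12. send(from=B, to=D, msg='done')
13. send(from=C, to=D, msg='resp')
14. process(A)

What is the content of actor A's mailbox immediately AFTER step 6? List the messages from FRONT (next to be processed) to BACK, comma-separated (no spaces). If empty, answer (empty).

After 1 (process(B)): A:[] B:[] C:[] D:[]
After 2 (process(C)): A:[] B:[] C:[] D:[]
After 3 (process(D)): A:[] B:[] C:[] D:[]
After 4 (process(D)): A:[] B:[] C:[] D:[]
After 5 (send(from=A, to=D, msg='ping')): A:[] B:[] C:[] D:[ping]
After 6 (process(B)): A:[] B:[] C:[] D:[ping]

(empty)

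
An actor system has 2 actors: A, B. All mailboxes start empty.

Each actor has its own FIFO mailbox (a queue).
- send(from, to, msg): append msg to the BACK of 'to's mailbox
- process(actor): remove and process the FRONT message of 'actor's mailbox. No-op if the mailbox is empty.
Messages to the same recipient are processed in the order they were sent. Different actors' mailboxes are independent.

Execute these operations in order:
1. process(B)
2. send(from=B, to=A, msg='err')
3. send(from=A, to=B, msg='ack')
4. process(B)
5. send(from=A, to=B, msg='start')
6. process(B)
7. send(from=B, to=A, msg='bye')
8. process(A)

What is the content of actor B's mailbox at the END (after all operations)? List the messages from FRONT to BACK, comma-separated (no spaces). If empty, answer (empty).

After 1 (process(B)): A:[] B:[]
After 2 (send(from=B, to=A, msg='err')): A:[err] B:[]
After 3 (send(from=A, to=B, msg='ack')): A:[err] B:[ack]
After 4 (process(B)): A:[err] B:[]
After 5 (send(from=A, to=B, msg='start')): A:[err] B:[start]
After 6 (process(B)): A:[err] B:[]
After 7 (send(from=B, to=A, msg='bye')): A:[err,bye] B:[]
After 8 (process(A)): A:[bye] B:[]

Answer: (empty)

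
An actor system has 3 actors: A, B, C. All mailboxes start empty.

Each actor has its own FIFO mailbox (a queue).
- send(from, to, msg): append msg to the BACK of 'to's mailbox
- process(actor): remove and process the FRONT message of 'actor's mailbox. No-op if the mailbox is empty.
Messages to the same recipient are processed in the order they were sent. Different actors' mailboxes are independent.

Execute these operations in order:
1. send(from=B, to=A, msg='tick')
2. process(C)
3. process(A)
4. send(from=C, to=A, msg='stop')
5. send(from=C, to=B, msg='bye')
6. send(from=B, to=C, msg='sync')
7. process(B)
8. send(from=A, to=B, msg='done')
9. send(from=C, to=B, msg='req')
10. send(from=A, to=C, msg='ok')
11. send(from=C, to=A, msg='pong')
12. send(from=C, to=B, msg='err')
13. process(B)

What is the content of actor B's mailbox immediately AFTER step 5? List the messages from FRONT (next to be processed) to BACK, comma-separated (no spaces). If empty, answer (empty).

After 1 (send(from=B, to=A, msg='tick')): A:[tick] B:[] C:[]
After 2 (process(C)): A:[tick] B:[] C:[]
After 3 (process(A)): A:[] B:[] C:[]
After 4 (send(from=C, to=A, msg='stop')): A:[stop] B:[] C:[]
After 5 (send(from=C, to=B, msg='bye')): A:[stop] B:[bye] C:[]

bye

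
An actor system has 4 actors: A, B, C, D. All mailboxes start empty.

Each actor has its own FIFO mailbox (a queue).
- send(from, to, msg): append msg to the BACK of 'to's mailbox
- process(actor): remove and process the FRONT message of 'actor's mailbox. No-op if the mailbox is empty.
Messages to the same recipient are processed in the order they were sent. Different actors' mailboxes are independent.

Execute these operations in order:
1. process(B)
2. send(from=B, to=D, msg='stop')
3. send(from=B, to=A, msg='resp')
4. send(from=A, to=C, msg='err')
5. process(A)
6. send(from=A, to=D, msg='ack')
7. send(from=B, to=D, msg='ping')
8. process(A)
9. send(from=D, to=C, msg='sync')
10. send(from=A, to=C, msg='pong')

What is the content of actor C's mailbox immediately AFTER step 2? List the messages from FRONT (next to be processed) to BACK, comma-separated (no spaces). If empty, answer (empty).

After 1 (process(B)): A:[] B:[] C:[] D:[]
After 2 (send(from=B, to=D, msg='stop')): A:[] B:[] C:[] D:[stop]

(empty)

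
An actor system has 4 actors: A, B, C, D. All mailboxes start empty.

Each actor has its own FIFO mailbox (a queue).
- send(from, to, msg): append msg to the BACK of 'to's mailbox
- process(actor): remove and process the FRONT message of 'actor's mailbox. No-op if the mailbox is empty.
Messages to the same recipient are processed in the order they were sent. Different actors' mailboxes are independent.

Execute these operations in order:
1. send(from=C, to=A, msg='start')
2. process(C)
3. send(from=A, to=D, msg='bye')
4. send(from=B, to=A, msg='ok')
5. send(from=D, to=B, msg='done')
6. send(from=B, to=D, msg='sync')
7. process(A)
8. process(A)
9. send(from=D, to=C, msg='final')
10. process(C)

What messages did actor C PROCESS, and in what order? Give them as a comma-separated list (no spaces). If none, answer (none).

After 1 (send(from=C, to=A, msg='start')): A:[start] B:[] C:[] D:[]
After 2 (process(C)): A:[start] B:[] C:[] D:[]
After 3 (send(from=A, to=D, msg='bye')): A:[start] B:[] C:[] D:[bye]
After 4 (send(from=B, to=A, msg='ok')): A:[start,ok] B:[] C:[] D:[bye]
After 5 (send(from=D, to=B, msg='done')): A:[start,ok] B:[done] C:[] D:[bye]
After 6 (send(from=B, to=D, msg='sync')): A:[start,ok] B:[done] C:[] D:[bye,sync]
After 7 (process(A)): A:[ok] B:[done] C:[] D:[bye,sync]
After 8 (process(A)): A:[] B:[done] C:[] D:[bye,sync]
After 9 (send(from=D, to=C, msg='final')): A:[] B:[done] C:[final] D:[bye,sync]
After 10 (process(C)): A:[] B:[done] C:[] D:[bye,sync]

Answer: final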